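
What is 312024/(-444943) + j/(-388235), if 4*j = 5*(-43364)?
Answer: -19404100465/34548489121 ≈ -0.56165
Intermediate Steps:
j = -54205 (j = (5*(-43364))/4 = (¼)*(-216820) = -54205)
312024/(-444943) + j/(-388235) = 312024/(-444943) - 54205/(-388235) = 312024*(-1/444943) - 54205*(-1/388235) = -312024/444943 + 10841/77647 = -19404100465/34548489121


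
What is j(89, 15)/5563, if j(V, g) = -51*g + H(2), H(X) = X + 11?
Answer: -752/5563 ≈ -0.13518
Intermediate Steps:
H(X) = 11 + X
j(V, g) = 13 - 51*g (j(V, g) = -51*g + (11 + 2) = -51*g + 13 = 13 - 51*g)
j(89, 15)/5563 = (13 - 51*15)/5563 = (13 - 765)*(1/5563) = -752*1/5563 = -752/5563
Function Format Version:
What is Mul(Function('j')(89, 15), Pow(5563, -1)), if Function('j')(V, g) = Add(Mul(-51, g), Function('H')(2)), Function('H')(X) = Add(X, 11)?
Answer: Rational(-752, 5563) ≈ -0.13518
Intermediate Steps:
Function('H')(X) = Add(11, X)
Function('j')(V, g) = Add(13, Mul(-51, g)) (Function('j')(V, g) = Add(Mul(-51, g), Add(11, 2)) = Add(Mul(-51, g), 13) = Add(13, Mul(-51, g)))
Mul(Function('j')(89, 15), Pow(5563, -1)) = Mul(Add(13, Mul(-51, 15)), Pow(5563, -1)) = Mul(Add(13, -765), Rational(1, 5563)) = Mul(-752, Rational(1, 5563)) = Rational(-752, 5563)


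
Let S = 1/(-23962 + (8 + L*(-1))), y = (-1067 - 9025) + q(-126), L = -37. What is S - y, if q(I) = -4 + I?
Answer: 244479573/23917 ≈ 10222.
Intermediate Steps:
y = -10222 (y = (-1067 - 9025) + (-4 - 126) = -10092 - 130 = -10222)
S = -1/23917 (S = 1/(-23962 + (8 - 37*(-1))) = 1/(-23962 + (8 + 37)) = 1/(-23962 + 45) = 1/(-23917) = -1/23917 ≈ -4.1811e-5)
S - y = -1/23917 - 1*(-10222) = -1/23917 + 10222 = 244479573/23917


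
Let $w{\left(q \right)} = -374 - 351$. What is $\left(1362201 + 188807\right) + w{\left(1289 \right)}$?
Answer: $1550283$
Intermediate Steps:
$w{\left(q \right)} = -725$ ($w{\left(q \right)} = -374 - 351 = -725$)
$\left(1362201 + 188807\right) + w{\left(1289 \right)} = \left(1362201 + 188807\right) - 725 = 1551008 - 725 = 1550283$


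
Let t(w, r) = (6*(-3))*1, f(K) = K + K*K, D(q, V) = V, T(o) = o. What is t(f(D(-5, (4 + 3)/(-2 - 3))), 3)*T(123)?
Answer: -2214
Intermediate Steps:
f(K) = K + K²
t(w, r) = -18 (t(w, r) = -18*1 = -18)
t(f(D(-5, (4 + 3)/(-2 - 3))), 3)*T(123) = -18*123 = -2214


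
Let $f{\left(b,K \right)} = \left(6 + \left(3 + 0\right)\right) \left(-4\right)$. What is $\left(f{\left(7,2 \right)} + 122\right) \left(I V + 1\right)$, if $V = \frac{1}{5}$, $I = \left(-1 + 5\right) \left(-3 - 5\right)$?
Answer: $- \frac{2322}{5} \approx -464.4$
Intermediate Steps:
$I = -32$ ($I = 4 \left(-8\right) = -32$)
$V = \frac{1}{5} \approx 0.2$
$f{\left(b,K \right)} = -36$ ($f{\left(b,K \right)} = \left(6 + 3\right) \left(-4\right) = 9 \left(-4\right) = -36$)
$\left(f{\left(7,2 \right)} + 122\right) \left(I V + 1\right) = \left(-36 + 122\right) \left(\left(-32\right) \frac{1}{5} + 1\right) = 86 \left(- \frac{32}{5} + 1\right) = 86 \left(- \frac{27}{5}\right) = - \frac{2322}{5}$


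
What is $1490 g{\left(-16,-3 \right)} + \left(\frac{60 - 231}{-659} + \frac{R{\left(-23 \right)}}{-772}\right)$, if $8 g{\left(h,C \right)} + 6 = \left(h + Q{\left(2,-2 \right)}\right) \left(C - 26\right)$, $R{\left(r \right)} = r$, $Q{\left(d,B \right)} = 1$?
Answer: $\frac{10162437076}{127187} \approx 79902.0$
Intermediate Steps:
$g{\left(h,C \right)} = - \frac{3}{4} + \frac{\left(1 + h\right) \left(-26 + C\right)}{8}$ ($g{\left(h,C \right)} = - \frac{3}{4} + \frac{\left(h + 1\right) \left(C - 26\right)}{8} = - \frac{3}{4} + \frac{\left(1 + h\right) \left(-26 + C\right)}{8}$)
$1490 g{\left(-16,-3 \right)} + \left(\frac{60 - 231}{-659} + \frac{R{\left(-23 \right)}}{-772}\right) = 1490 \left(-4 - -52 + \frac{1}{8} \left(-3\right) + \frac{1}{8} \left(-3\right) \left(-16\right)\right) - \left(- \frac{23}{772} - \frac{60 - 231}{-659}\right) = 1490 \left(-4 + 52 - \frac{3}{8} + 6\right) - - \frac{147169}{508748} = 1490 \cdot \frac{429}{8} + \left(\frac{171}{659} + \frac{23}{772}\right) = \frac{319605}{4} + \frac{147169}{508748} = \frac{10162437076}{127187}$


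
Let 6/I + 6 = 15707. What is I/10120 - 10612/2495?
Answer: -168618438647/39644082940 ≈ -4.2533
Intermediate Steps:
I = 6/15701 (I = 6/(-6 + 15707) = 6/15701 ≈ 0.00038214)
I/10120 - 10612/2495 = (6/15701)/10120 - 10612/2495 = (6/15701)*(1/10120) - 10612*1/2495 = 3/79447060 - 10612/2495 = -168618438647/39644082940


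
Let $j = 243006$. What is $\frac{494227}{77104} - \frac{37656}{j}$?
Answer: $\frac{19532783023}{3122789104} \approx 6.2549$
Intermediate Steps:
$\frac{494227}{77104} - \frac{37656}{j} = \frac{494227}{77104} - \frac{37656}{243006} = 494227 \cdot \frac{1}{77104} - \frac{6276}{40501} = \frac{494227}{77104} - \frac{6276}{40501} = \frac{19532783023}{3122789104}$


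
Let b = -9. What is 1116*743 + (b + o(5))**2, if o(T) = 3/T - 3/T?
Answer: 829269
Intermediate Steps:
o(T) = 0
1116*743 + (b + o(5))**2 = 1116*743 + (-9 + 0)**2 = 829188 + (-9)**2 = 829188 + 81 = 829269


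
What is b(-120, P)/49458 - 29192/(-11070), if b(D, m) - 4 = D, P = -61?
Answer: 2931898/1112805 ≈ 2.6347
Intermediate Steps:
b(D, m) = 4 + D
b(-120, P)/49458 - 29192/(-11070) = (4 - 120)/49458 - 29192/(-11070) = -116*1/49458 - 29192*(-1/11070) = -58/24729 + 356/135 = 2931898/1112805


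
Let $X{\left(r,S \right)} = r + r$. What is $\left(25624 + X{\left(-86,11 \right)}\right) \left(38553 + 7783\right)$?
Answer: $1179343872$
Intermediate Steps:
$X{\left(r,S \right)} = 2 r$
$\left(25624 + X{\left(-86,11 \right)}\right) \left(38553 + 7783\right) = \left(25624 + 2 \left(-86\right)\right) \left(38553 + 7783\right) = \left(25624 - 172\right) 46336 = 25452 \cdot 46336 = 1179343872$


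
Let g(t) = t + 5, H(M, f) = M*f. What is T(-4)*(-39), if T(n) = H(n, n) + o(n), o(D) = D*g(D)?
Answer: -468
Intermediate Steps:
g(t) = 5 + t
o(D) = D*(5 + D)
T(n) = n² + n*(5 + n) (T(n) = n*n + n*(5 + n) = n² + n*(5 + n))
T(-4)*(-39) = -4*(5 + 2*(-4))*(-39) = -4*(5 - 8)*(-39) = -4*(-3)*(-39) = 12*(-39) = -468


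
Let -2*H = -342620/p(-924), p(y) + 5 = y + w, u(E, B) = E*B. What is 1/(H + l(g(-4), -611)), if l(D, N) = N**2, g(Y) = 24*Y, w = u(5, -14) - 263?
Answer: 631/235479896 ≈ 2.6796e-6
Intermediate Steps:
u(E, B) = B*E
w = -333 (w = -14*5 - 263 = -70 - 263 = -333)
p(y) = -338 + y (p(y) = -5 + (y - 333) = -5 + (-333 + y) = -338 + y)
H = -85655/631 (H = -(-171310)/(-338 - 924) = -(-171310)/(-1262) = -(-171310)*(-1)/1262 = -1/2*171310/631 = -85655/631 ≈ -135.74)
1/(H + l(g(-4), -611)) = 1/(-85655/631 + (-611)**2) = 1/(-85655/631 + 373321) = 1/(235479896/631) = 631/235479896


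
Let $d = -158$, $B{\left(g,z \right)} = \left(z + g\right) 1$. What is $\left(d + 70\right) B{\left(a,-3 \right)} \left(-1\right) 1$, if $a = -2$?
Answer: $-440$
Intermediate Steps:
$B{\left(g,z \right)} = g + z$ ($B{\left(g,z \right)} = \left(g + z\right) 1 = g + z$)
$\left(d + 70\right) B{\left(a,-3 \right)} \left(-1\right) 1 = \left(-158 + 70\right) \left(-2 - 3\right) \left(-1\right) 1 = - 88 \left(-5\right) \left(-1\right) 1 = - 88 \cdot 5 \cdot 1 = \left(-88\right) 5 = -440$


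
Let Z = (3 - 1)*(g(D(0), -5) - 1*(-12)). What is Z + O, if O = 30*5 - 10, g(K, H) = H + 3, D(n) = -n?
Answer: 160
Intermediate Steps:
g(K, H) = 3 + H
Z = 20 (Z = (3 - 1)*((3 - 5) - 1*(-12)) = 2*(-2 + 12) = 2*10 = 20)
O = 140 (O = 150 - 10 = 140)
Z + O = 20 + 140 = 160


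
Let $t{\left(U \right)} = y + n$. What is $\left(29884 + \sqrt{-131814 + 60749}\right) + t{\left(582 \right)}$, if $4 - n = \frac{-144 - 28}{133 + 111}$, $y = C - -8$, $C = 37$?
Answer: $\frac{1825956}{61} + i \sqrt{71065} \approx 29934.0 + 266.58 i$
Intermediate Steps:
$y = 45$ ($y = 37 - -8 = 37 + 8 = 45$)
$n = \frac{287}{61}$ ($n = 4 - \frac{-144 - 28}{133 + 111} = 4 - - \frac{172}{244} = 4 - \left(-172\right) \frac{1}{244} = 4 - - \frac{43}{61} = 4 + \frac{43}{61} = \frac{287}{61} \approx 4.7049$)
$t{\left(U \right)} = \frac{3032}{61}$ ($t{\left(U \right)} = 45 + \frac{287}{61} = \frac{3032}{61}$)
$\left(29884 + \sqrt{-131814 + 60749}\right) + t{\left(582 \right)} = \left(29884 + \sqrt{-131814 + 60749}\right) + \frac{3032}{61} = \left(29884 + \sqrt{-71065}\right) + \frac{3032}{61} = \left(29884 + i \sqrt{71065}\right) + \frac{3032}{61} = \frac{1825956}{61} + i \sqrt{71065}$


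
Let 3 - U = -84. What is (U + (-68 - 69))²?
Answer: 2500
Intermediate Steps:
U = 87 (U = 3 - 1*(-84) = 3 + 84 = 87)
(U + (-68 - 69))² = (87 + (-68 - 69))² = (87 - 137)² = (-50)² = 2500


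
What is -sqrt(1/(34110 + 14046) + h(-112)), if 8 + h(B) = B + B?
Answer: -I*sqrt(134502007449)/24078 ≈ -15.232*I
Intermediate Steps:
h(B) = -8 + 2*B (h(B) = -8 + (B + B) = -8 + 2*B)
-sqrt(1/(34110 + 14046) + h(-112)) = -sqrt(1/(34110 + 14046) + (-8 + 2*(-112))) = -sqrt(1/48156 + (-8 - 224)) = -sqrt(1/48156 - 232) = -sqrt(-11172191/48156) = -I*sqrt(134502007449)/24078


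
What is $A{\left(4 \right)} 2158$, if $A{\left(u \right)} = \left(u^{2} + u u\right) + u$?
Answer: $77688$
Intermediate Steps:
$A{\left(u \right)} = u + 2 u^{2}$ ($A{\left(u \right)} = \left(u^{2} + u^{2}\right) + u = 2 u^{2} + u = u + 2 u^{2}$)
$A{\left(4 \right)} 2158 = 4 \left(1 + 2 \cdot 4\right) 2158 = 4 \left(1 + 8\right) 2158 = 4 \cdot 9 \cdot 2158 = 36 \cdot 2158 = 77688$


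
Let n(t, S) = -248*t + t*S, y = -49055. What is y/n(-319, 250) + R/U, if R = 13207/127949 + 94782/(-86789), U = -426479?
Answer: 232317820489559023755/3021481296556361122 ≈ 76.889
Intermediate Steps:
R = -10981039795/11104565761 (R = 13207*(1/127949) + 94782*(-1/86789) = 13207/127949 - 94782/86789 = -10981039795/11104565761 ≈ -0.98888)
n(t, S) = -248*t + S*t
y/n(-319, 250) + R/U = -49055*(-1/(319*(-248 + 250))) - 10981039795/11104565761/(-426479) = -49055/((-319*2)) - 10981039795/11104565761*(-1/426479) = -49055/(-638) + 10981039795/4735864101185519 = -49055*(-1/638) + 10981039795/4735864101185519 = 49055/638 + 10981039795/4735864101185519 = 232317820489559023755/3021481296556361122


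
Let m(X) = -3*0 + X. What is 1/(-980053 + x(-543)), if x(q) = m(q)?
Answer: -1/980596 ≈ -1.0198e-6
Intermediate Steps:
m(X) = X (m(X) = 0 + X = X)
x(q) = q
1/(-980053 + x(-543)) = 1/(-980053 - 543) = 1/(-980596) = -1/980596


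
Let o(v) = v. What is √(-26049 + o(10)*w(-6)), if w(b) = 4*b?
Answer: 3*I*√2921 ≈ 162.14*I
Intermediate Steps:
√(-26049 + o(10)*w(-6)) = √(-26049 + 10*(4*(-6))) = √(-26049 + 10*(-24)) = √(-26049 - 240) = √(-26289) = 3*I*√2921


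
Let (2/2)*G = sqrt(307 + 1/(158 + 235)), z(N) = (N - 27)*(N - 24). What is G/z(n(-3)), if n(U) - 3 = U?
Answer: sqrt(11854059)/127332 ≈ 0.027039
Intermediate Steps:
n(U) = 3 + U
z(N) = (-27 + N)*(-24 + N)
G = 2*sqrt(11854059)/393 (G = sqrt(307 + 1/(158 + 235)) = sqrt(307 + 1/393) = sqrt(120652/393) = 2*sqrt(11854059)/393 ≈ 17.521)
G/z(n(-3)) = (2*sqrt(11854059)/393)/(648 + (3 - 3)**2 - 51*(3 - 3)) = (2*sqrt(11854059)/393)/(648 + 0**2 - 51*0) = (2*sqrt(11854059)/393)/(648 + 0 + 0) = (2*sqrt(11854059)/393)/648 = (2*sqrt(11854059)/393)*(1/648) = sqrt(11854059)/127332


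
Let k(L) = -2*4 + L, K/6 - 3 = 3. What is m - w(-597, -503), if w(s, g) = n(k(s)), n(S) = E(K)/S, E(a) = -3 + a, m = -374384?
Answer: -20591117/55 ≈ -3.7438e+5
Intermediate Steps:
K = 36 (K = 18 + 6*3 = 18 + 18 = 36)
k(L) = -8 + L
n(S) = 33/S (n(S) = (-3 + 36)/S = 33/S)
w(s, g) = 33/(-8 + s)
m - w(-597, -503) = -374384 - 33/(-8 - 597) = -374384 - 33/(-605) = -374384 - 33*(-1)/605 = -374384 - 1*(-3/55) = -374384 + 3/55 = -20591117/55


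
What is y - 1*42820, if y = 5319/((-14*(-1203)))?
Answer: -240389707/5614 ≈ -42820.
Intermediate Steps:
y = 1773/5614 (y = 5319/16842 = 5319*(1/16842) = 1773/5614 ≈ 0.31582)
y - 1*42820 = 1773/5614 - 1*42820 = 1773/5614 - 42820 = -240389707/5614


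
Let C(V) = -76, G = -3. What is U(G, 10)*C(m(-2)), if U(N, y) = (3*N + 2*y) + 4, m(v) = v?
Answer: -1140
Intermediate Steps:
U(N, y) = 4 + 2*y + 3*N (U(N, y) = (2*y + 3*N) + 4 = 4 + 2*y + 3*N)
U(G, 10)*C(m(-2)) = (4 + 2*10 + 3*(-3))*(-76) = (4 + 20 - 9)*(-76) = 15*(-76) = -1140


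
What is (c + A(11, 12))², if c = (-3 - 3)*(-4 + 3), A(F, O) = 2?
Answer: 64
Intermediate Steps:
c = 6 (c = -6*(-1) = 6)
(c + A(11, 12))² = (6 + 2)² = 8² = 64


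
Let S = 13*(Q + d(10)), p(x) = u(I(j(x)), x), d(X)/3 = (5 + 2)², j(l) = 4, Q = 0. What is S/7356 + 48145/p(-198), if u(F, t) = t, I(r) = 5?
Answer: -58962707/242748 ≈ -242.90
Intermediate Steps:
d(X) = 147 (d(X) = 3*(5 + 2)² = 3*7² = 3*49 = 147)
p(x) = x
S = 1911 (S = 13*(0 + 147) = 13*147 = 1911)
S/7356 + 48145/p(-198) = 1911/7356 + 48145/(-198) = 1911*(1/7356) + 48145*(-1/198) = 637/2452 - 48145/198 = -58962707/242748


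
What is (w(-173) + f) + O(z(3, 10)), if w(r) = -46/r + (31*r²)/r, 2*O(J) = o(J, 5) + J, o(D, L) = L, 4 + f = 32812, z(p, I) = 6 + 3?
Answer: 4749242/173 ≈ 27452.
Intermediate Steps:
z(p, I) = 9
f = 32808 (f = -4 + 32812 = 32808)
O(J) = 5/2 + J/2 (O(J) = (5 + J)/2 = 5/2 + J/2)
w(r) = -46/r + 31*r
(w(-173) + f) + O(z(3, 10)) = ((-46/(-173) + 31*(-173)) + 32808) + (5/2 + (½)*9) = ((-46*(-1/173) - 5363) + 32808) + (5/2 + 9/2) = ((46/173 - 5363) + 32808) + 7 = (-927753/173 + 32808) + 7 = 4748031/173 + 7 = 4749242/173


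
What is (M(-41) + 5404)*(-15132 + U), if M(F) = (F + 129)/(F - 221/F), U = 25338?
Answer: 20121720948/365 ≈ 5.5128e+7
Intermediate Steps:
M(F) = (129 + F)/(F - 221/F)
(M(-41) + 5404)*(-15132 + U) = (-41*(129 - 41)/(-221 + (-41)²) + 5404)*(-15132 + 25338) = (-41*88/(-221 + 1681) + 5404)*10206 = (-41*88/1460 + 5404)*10206 = (-41*1/1460*88 + 5404)*10206 = (-902/365 + 5404)*10206 = (1971558/365)*10206 = 20121720948/365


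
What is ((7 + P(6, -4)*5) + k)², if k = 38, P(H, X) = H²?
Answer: 50625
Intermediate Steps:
((7 + P(6, -4)*5) + k)² = ((7 + 6²*5) + 38)² = ((7 + 36*5) + 38)² = ((7 + 180) + 38)² = (187 + 38)² = 225² = 50625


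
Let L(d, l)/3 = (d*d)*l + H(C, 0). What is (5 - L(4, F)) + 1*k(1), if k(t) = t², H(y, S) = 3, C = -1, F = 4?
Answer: -195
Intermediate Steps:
L(d, l) = 9 + 3*l*d² (L(d, l) = 3*((d*d)*l + 3) = 3*(d²*l + 3) = 3*(l*d² + 3) = 3*(3 + l*d²) = 9 + 3*l*d²)
(5 - L(4, F)) + 1*k(1) = (5 - (9 + 3*4*4²)) + 1*1² = (5 - (9 + 3*4*16)) + 1*1 = (5 - (9 + 192)) + 1 = (5 - 1*201) + 1 = (5 - 201) + 1 = -196 + 1 = -195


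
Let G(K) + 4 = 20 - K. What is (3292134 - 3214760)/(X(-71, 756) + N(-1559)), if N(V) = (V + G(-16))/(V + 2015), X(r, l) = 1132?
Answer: 11760848/171555 ≈ 68.554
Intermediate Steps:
G(K) = 16 - K (G(K) = -4 + (20 - K) = 16 - K)
N(V) = (32 + V)/(2015 + V) (N(V) = (V + (16 - 1*(-16)))/(V + 2015) = (V + (16 + 16))/(2015 + V) = (V + 32)/(2015 + V) = (32 + V)/(2015 + V))
(3292134 - 3214760)/(X(-71, 756) + N(-1559)) = (3292134 - 3214760)/(1132 + (32 - 1559)/(2015 - 1559)) = 77374/(1132 - 1527/456) = 77374/(1132 + (1/456)*(-1527)) = 77374/(1132 - 509/152) = 77374/(171555/152) = 77374*(152/171555) = 11760848/171555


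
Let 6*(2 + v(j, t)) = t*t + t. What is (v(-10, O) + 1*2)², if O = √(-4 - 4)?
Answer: (4 - I*√2)²/9 ≈ 1.5556 - 1.2571*I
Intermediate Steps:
O = 2*I*√2 (O = √(-8) = 2*I*√2 ≈ 2.8284*I)
v(j, t) = -2 + t/6 + t²/6 (v(j, t) = -2 + (t*t + t)/6 = -2 + (t² + t)/6 = -2 + (t + t²)/6 = -2 + (t/6 + t²/6) = -2 + t/6 + t²/6)
(v(-10, O) + 1*2)² = ((-2 + (2*I*√2)/6 + (2*I*√2)²/6) + 1*2)² = ((-2 + I*√2/3 + (⅙)*(-8)) + 2)² = ((-2 + I*√2/3 - 4/3) + 2)² = ((-10/3 + I*√2/3) + 2)² = (-4/3 + I*√2/3)²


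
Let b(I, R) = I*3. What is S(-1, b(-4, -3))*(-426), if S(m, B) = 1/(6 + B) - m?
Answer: -355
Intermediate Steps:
b(I, R) = 3*I
S(-1, b(-4, -3))*(-426) = ((1 - 6*(-1) - 1*3*(-4)*(-1))/(6 + 3*(-4)))*(-426) = ((1 + 6 - 1*(-12)*(-1))/(6 - 12))*(-426) = ((1 + 6 - 12)/(-6))*(-426) = -⅙*(-5)*(-426) = (⅚)*(-426) = -355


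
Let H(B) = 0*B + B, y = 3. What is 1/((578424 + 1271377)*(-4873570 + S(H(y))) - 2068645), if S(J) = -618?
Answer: -1/9016279905233 ≈ -1.1091e-13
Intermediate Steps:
H(B) = B (H(B) = 0 + B = B)
1/((578424 + 1271377)*(-4873570 + S(H(y))) - 2068645) = 1/((578424 + 1271377)*(-4873570 - 618) - 2068645) = 1/(1849801*(-4874188) - 2068645) = 1/(-9016277836588 - 2068645) = 1/(-9016279905233) = -1/9016279905233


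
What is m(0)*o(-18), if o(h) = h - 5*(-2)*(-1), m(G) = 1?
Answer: -28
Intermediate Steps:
o(h) = -10 + h (o(h) = h + 10*(-1) = h - 10 = -10 + h)
m(0)*o(-18) = 1*(-10 - 18) = 1*(-28) = -28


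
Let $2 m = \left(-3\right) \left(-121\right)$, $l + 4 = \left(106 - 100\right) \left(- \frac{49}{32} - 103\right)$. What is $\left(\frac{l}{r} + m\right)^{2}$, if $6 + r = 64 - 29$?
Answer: $\frac{5493329689}{215296} \approx 25515.0$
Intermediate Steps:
$l = - \frac{10099}{16}$ ($l = -4 + \left(106 - 100\right) \left(- \frac{49}{32} - 103\right) = -4 + 6 \left(\left(-49\right) \frac{1}{32} - 103\right) = -4 + 6 \left(- \frac{49}{32} - 103\right) = -4 + 6 \left(- \frac{3345}{32}\right) = -4 - \frac{10035}{16} = - \frac{10099}{16} \approx -631.19$)
$m = \frac{363}{2}$ ($m = \frac{\left(-3\right) \left(-121\right)}{2} = \frac{1}{2} \cdot 363 = \frac{363}{2} \approx 181.5$)
$r = 29$ ($r = -6 + \left(64 - 29\right) = -6 + 35 = 29$)
$\left(\frac{l}{r} + m\right)^{2} = \left(- \frac{10099}{16 \cdot 29} + \frac{363}{2}\right)^{2} = \left(\left(- \frac{10099}{16}\right) \frac{1}{29} + \frac{363}{2}\right)^{2} = \left(- \frac{10099}{464} + \frac{363}{2}\right)^{2} = \left(\frac{74117}{464}\right)^{2} = \frac{5493329689}{215296}$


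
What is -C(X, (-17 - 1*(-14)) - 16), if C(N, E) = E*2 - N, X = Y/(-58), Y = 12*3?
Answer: 1084/29 ≈ 37.379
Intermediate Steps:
Y = 36
X = -18/29 (X = 36/(-58) = 36*(-1/58) = -18/29 ≈ -0.62069)
C(N, E) = -N + 2*E (C(N, E) = 2*E - N = -N + 2*E)
-C(X, (-17 - 1*(-14)) - 16) = -(-1*(-18/29) + 2*((-17 - 1*(-14)) - 16)) = -(18/29 + 2*((-17 + 14) - 16)) = -(18/29 + 2*(-3 - 16)) = -(18/29 + 2*(-19)) = -(18/29 - 38) = -1*(-1084/29) = 1084/29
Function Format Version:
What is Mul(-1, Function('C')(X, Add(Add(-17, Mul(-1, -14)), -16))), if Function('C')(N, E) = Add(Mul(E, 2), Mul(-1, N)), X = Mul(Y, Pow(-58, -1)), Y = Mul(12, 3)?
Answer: Rational(1084, 29) ≈ 37.379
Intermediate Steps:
Y = 36
X = Rational(-18, 29) (X = Mul(36, Pow(-58, -1)) = Mul(36, Rational(-1, 58)) = Rational(-18, 29) ≈ -0.62069)
Function('C')(N, E) = Add(Mul(-1, N), Mul(2, E)) (Function('C')(N, E) = Add(Mul(2, E), Mul(-1, N)) = Add(Mul(-1, N), Mul(2, E)))
Mul(-1, Function('C')(X, Add(Add(-17, Mul(-1, -14)), -16))) = Mul(-1, Add(Mul(-1, Rational(-18, 29)), Mul(2, Add(Add(-17, Mul(-1, -14)), -16)))) = Mul(-1, Add(Rational(18, 29), Mul(2, Add(Add(-17, 14), -16)))) = Mul(-1, Add(Rational(18, 29), Mul(2, Add(-3, -16)))) = Mul(-1, Add(Rational(18, 29), Mul(2, -19))) = Mul(-1, Add(Rational(18, 29), -38)) = Mul(-1, Rational(-1084, 29)) = Rational(1084, 29)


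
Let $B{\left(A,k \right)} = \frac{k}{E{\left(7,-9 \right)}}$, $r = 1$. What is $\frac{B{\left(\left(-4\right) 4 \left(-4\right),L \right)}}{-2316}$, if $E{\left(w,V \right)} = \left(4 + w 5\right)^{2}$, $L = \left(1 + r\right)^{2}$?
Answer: $- \frac{1}{880659} \approx -1.1355 \cdot 10^{-6}$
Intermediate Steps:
$L = 4$ ($L = \left(1 + 1\right)^{2} = 2^{2} = 4$)
$E{\left(w,V \right)} = \left(4 + 5 w\right)^{2}$
$B{\left(A,k \right)} = \frac{k}{1521}$ ($B{\left(A,k \right)} = \frac{k}{\left(4 + 5 \cdot 7\right)^{2}} = \frac{k}{\left(4 + 35\right)^{2}} = \frac{k}{39^{2}} = \frac{k}{1521}$)
$\frac{B{\left(\left(-4\right) 4 \left(-4\right),L \right)}}{-2316} = \frac{\frac{1}{1521} \cdot 4}{-2316} = \frac{4}{1521} \left(- \frac{1}{2316}\right) = - \frac{1}{880659}$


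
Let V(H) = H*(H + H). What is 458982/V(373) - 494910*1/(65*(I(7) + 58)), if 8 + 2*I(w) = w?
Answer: -2092264947/15999835 ≈ -130.77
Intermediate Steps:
I(w) = -4 + w/2
V(H) = 2*H² (V(H) = H*(2*H) = 2*H²)
458982/V(373) - 494910*1/(65*(I(7) + 58)) = 458982/((2*373²)) - 494910*1/(65*((-4 + (½)*7) + 58)) = 458982/((2*139129)) - 494910*1/(65*((-4 + 7/2) + 58)) = 458982/278258 - 494910*1/(65*(-½ + 58)) = 458982*(1/278258) - 494910/((115/2)*65) = 229491/139129 - 494910/7475/2 = 229491/139129 - 494910*2/7475 = 229491/139129 - 15228/115 = -2092264947/15999835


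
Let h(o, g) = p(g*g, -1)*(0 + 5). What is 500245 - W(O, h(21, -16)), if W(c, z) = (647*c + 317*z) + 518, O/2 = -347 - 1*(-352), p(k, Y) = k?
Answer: 87497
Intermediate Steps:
h(o, g) = 5*g² (h(o, g) = (g*g)*(0 + 5) = g²*5 = 5*g²)
O = 10 (O = 2*(-347 - 1*(-352)) = 2*(-347 + 352) = 2*5 = 10)
W(c, z) = 518 + 317*z + 647*c (W(c, z) = (317*z + 647*c) + 518 = 518 + 317*z + 647*c)
500245 - W(O, h(21, -16)) = 500245 - (518 + 317*(5*(-16)²) + 647*10) = 500245 - (518 + 317*(5*256) + 6470) = 500245 - (518 + 317*1280 + 6470) = 500245 - (518 + 405760 + 6470) = 500245 - 1*412748 = 500245 - 412748 = 87497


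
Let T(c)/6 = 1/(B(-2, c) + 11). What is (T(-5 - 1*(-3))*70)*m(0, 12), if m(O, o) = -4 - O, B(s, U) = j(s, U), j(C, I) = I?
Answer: -560/3 ≈ -186.67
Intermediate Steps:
B(s, U) = U
T(c) = 6/(11 + c) (T(c) = 6/(c + 11) = 6/(11 + c))
(T(-5 - 1*(-3))*70)*m(0, 12) = ((6/(11 + (-5 - 1*(-3))))*70)*(-4 - 1*0) = ((6/(11 + (-5 + 3)))*70)*(-4 + 0) = ((6/(11 - 2))*70)*(-4) = ((6/9)*70)*(-4) = ((6*(1/9))*70)*(-4) = ((2/3)*70)*(-4) = (140/3)*(-4) = -560/3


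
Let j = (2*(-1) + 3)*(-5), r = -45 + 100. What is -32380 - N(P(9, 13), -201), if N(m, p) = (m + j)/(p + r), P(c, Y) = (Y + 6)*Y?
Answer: -2363619/73 ≈ -32378.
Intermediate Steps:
r = 55
P(c, Y) = Y*(6 + Y) (P(c, Y) = (6 + Y)*Y = Y*(6 + Y))
j = -5 (j = (-2 + 3)*(-5) = 1*(-5) = -5)
N(m, p) = (-5 + m)/(55 + p) (N(m, p) = (m - 5)/(p + 55) = (-5 + m)/(55 + p))
-32380 - N(P(9, 13), -201) = -32380 - (-5 + 13*(6 + 13))/(55 - 201) = -32380 - (-5 + 13*19)/(-146) = -32380 - (-1)*(-5 + 247)/146 = -32380 - (-1)*242/146 = -32380 - 1*(-121/73) = -32380 + 121/73 = -2363619/73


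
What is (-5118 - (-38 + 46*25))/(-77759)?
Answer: 6230/77759 ≈ 0.080119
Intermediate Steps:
(-5118 - (-38 + 46*25))/(-77759) = (-5118 - (-38 + 1150))*(-1/77759) = (-5118 - 1*1112)*(-1/77759) = (-5118 - 1112)*(-1/77759) = -6230*(-1/77759) = 6230/77759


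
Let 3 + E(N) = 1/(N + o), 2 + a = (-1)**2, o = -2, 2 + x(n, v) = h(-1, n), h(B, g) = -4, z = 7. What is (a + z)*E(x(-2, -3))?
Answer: -75/4 ≈ -18.750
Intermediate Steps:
x(n, v) = -6 (x(n, v) = -2 - 4 = -6)
a = -1 (a = -2 + (-1)**2 = -2 + 1 = -1)
E(N) = -3 + 1/(-2 + N) (E(N) = -3 + 1/(N - 2) = -3 + 1/(-2 + N))
(a + z)*E(x(-2, -3)) = (-1 + 7)*((7 - 3*(-6))/(-2 - 6)) = 6*((7 + 18)/(-8)) = 6*(-1/8*25) = 6*(-25/8) = -75/4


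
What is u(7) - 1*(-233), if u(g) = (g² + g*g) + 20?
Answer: 351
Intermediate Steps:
u(g) = 20 + 2*g² (u(g) = (g² + g²) + 20 = 2*g² + 20 = 20 + 2*g²)
u(7) - 1*(-233) = (20 + 2*7²) - 1*(-233) = (20 + 2*49) + 233 = (20 + 98) + 233 = 118 + 233 = 351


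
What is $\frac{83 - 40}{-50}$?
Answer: $- \frac{43}{50} \approx -0.86$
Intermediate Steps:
$\frac{83 - 40}{-50} = \left(- \frac{1}{50}\right) 43 = - \frac{43}{50}$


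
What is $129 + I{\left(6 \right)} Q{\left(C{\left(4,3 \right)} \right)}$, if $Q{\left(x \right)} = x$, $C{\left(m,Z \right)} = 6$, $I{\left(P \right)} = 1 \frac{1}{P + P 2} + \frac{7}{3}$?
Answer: $\frac{430}{3} \approx 143.33$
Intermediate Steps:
$I{\left(P \right)} = \frac{7}{3} + \frac{1}{3 P}$ ($I{\left(P \right)} = 1 \frac{1}{P + 2 P} + 7 \cdot \frac{1}{3} = 1 \frac{1}{3 P} + \frac{7}{3} = \frac{1}{3 P} + \frac{7}{3} = \frac{7}{3} + \frac{1}{3 P}$)
$129 + I{\left(6 \right)} Q{\left(C{\left(4,3 \right)} \right)} = 129 + \frac{1 + 7 \cdot 6}{3 \cdot 6} \cdot 6 = 129 + \frac{1}{3} \cdot \frac{1}{6} \left(1 + 42\right) 6 = 129 + \frac{1}{3} \cdot \frac{1}{6} \cdot 43 \cdot 6 = 129 + \frac{43}{18} \cdot 6 = 129 + \frac{43}{3} = \frac{430}{3}$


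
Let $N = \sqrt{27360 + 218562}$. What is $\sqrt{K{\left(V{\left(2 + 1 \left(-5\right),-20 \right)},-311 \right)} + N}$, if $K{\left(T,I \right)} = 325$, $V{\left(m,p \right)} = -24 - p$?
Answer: $\sqrt{325 + \sqrt{245922}} \approx 28.651$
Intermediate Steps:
$N = \sqrt{245922} \approx 495.91$
$\sqrt{K{\left(V{\left(2 + 1 \left(-5\right),-20 \right)},-311 \right)} + N} = \sqrt{325 + \sqrt{245922}}$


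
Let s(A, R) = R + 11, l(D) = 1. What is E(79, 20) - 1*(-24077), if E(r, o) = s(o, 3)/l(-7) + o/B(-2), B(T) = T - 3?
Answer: 24087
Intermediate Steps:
B(T) = -3 + T
s(A, R) = 11 + R
E(r, o) = 14 - o/5 (E(r, o) = (11 + 3)/1 + o/(-3 - 2) = 14*1 + o/(-5) = 14 + o*(-⅕) = 14 - o/5)
E(79, 20) - 1*(-24077) = (14 - ⅕*20) - 1*(-24077) = (14 - 4) + 24077 = 10 + 24077 = 24087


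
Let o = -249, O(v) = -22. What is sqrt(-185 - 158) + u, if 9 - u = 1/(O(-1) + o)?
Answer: 2440/271 + 7*I*sqrt(7) ≈ 9.0037 + 18.52*I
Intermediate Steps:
u = 2440/271 (u = 9 - 1/(-22 - 249) = 9 - 1/(-271) = 9 - 1*(-1/271) = 9 + 1/271 = 2440/271 ≈ 9.0037)
sqrt(-185 - 158) + u = sqrt(-185 - 158) + 2440/271 = sqrt(-343) + 2440/271 = 7*I*sqrt(7) + 2440/271 = 2440/271 + 7*I*sqrt(7)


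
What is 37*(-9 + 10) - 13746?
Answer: -13709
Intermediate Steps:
37*(-9 + 10) - 13746 = 37*1 - 13746 = 37 - 13746 = -13709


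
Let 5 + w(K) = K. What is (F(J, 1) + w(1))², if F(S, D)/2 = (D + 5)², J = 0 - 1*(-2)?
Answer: 4624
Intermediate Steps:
J = 2 (J = 0 + 2 = 2)
F(S, D) = 2*(5 + D)² (F(S, D) = 2*(D + 5)² = 2*(5 + D)²)
w(K) = -5 + K
(F(J, 1) + w(1))² = (2*(5 + 1)² + (-5 + 1))² = (2*6² - 4)² = (2*36 - 4)² = (72 - 4)² = 68² = 4624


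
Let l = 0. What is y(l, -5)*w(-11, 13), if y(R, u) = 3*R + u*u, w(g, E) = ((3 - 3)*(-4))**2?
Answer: 0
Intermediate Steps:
w(g, E) = 0 (w(g, E) = (0*(-4))**2 = 0**2 = 0)
y(R, u) = u**2 + 3*R (y(R, u) = 3*R + u**2 = u**2 + 3*R)
y(l, -5)*w(-11, 13) = ((-5)**2 + 3*0)*0 = (25 + 0)*0 = 25*0 = 0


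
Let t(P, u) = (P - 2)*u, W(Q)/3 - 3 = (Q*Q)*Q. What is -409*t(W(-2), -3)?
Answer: -20859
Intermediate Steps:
W(Q) = 9 + 3*Q³ (W(Q) = 9 + 3*((Q*Q)*Q) = 9 + 3*(Q²*Q) = 9 + 3*Q³)
t(P, u) = u*(-2 + P) (t(P, u) = (-2 + P)*u = u*(-2 + P))
-409*t(W(-2), -3) = -(-1227)*(-2 + (9 + 3*(-2)³)) = -(-1227)*(-2 + (9 + 3*(-8))) = -(-1227)*(-2 + (9 - 24)) = -(-1227)*(-2 - 15) = -(-1227)*(-17) = -409*51 = -20859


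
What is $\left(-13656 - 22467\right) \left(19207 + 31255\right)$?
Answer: $-1822838826$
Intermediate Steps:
$\left(-13656 - 22467\right) \left(19207 + 31255\right) = \left(-36123\right) 50462 = -1822838826$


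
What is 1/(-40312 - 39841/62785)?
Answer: -62785/2531028761 ≈ -2.4806e-5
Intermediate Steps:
1/(-40312 - 39841/62785) = 1/(-2531028761/62785) = -62785/2531028761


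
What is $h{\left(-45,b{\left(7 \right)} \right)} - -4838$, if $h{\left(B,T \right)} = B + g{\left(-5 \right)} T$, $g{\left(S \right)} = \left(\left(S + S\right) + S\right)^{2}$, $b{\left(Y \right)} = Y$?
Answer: $6368$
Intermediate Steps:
$g{\left(S \right)} = 9 S^{2}$ ($g{\left(S \right)} = \left(2 S + S\right)^{2} = \left(3 S\right)^{2} = 9 S^{2}$)
$h{\left(B,T \right)} = B + 225 T$ ($h{\left(B,T \right)} = B + 9 \left(-5\right)^{2} T = B + 9 \cdot 25 T = B + 225 T$)
$h{\left(-45,b{\left(7 \right)} \right)} - -4838 = \left(-45 + 225 \cdot 7\right) - -4838 = \left(-45 + 1575\right) + 4838 = 1530 + 4838 = 6368$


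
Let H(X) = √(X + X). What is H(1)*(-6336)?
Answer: -6336*√2 ≈ -8960.5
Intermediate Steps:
H(X) = √2*√X (H(X) = √(2*X) = √2*√X)
H(1)*(-6336) = (√2*√1)*(-6336) = (√2*1)*(-6336) = √2*(-6336) = -6336*√2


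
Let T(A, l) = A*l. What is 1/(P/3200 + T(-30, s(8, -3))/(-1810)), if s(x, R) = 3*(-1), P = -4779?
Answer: -579200/893799 ≈ -0.64802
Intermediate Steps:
s(x, R) = -3
1/(P/3200 + T(-30, s(8, -3))/(-1810)) = 1/(-4779/3200 - 30*(-3)/(-1810)) = 1/(-4779*1/3200 + 90*(-1/1810)) = 1/(-4779/3200 - 9/181) = 1/(-893799/579200) = -579200/893799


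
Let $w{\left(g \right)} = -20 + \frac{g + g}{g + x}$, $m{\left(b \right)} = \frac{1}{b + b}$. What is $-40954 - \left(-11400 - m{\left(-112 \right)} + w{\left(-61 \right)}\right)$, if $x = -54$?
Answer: $- \frac{760823283}{25760} \approx -29535.0$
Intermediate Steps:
$m{\left(b \right)} = \frac{1}{2 b}$
$w{\left(g \right)} = -20 + \frac{2 g}{-54 + g}$ ($w{\left(g \right)} = -20 + \frac{g + g}{g - 54} = -20 + \frac{2 g}{-54 + g}$)
$-40954 - \left(-11400 - m{\left(-112 \right)} + w{\left(-61 \right)}\right) = -40954 - \left(-11400 + \frac{1}{224} + \frac{18 \left(60 - -61\right)}{-54 - 61}\right) = -40954 + \left(\frac{1}{2} \left(- \frac{1}{112}\right) - \left(\frac{18 \left(60 + 61\right)}{-115} - 11400\right)\right) = -40954 - \left(- \frac{2553599}{224} + 18 \left(- \frac{1}{115}\right) 121\right) = -40954 - - \frac{294151757}{25760} = -40954 + \left(- \frac{1}{224} + \frac{1313178}{115}\right) = -40954 + \frac{294151757}{25760} = - \frac{760823283}{25760}$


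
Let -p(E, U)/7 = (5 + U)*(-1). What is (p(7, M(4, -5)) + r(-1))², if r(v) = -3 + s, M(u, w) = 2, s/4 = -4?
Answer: 900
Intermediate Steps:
s = -16 (s = 4*(-4) = -16)
p(E, U) = 35 + 7*U (p(E, U) = -7*(5 + U)*(-1) = -7*(-5 - U) = 35 + 7*U)
r(v) = -19 (r(v) = -3 - 16 = -19)
(p(7, M(4, -5)) + r(-1))² = ((35 + 7*2) - 19)² = ((35 + 14) - 19)² = (49 - 19)² = 30² = 900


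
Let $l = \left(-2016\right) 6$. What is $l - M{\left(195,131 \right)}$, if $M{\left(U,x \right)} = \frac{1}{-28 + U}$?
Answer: $- \frac{2020033}{167} \approx -12096.0$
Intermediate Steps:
$l = -12096$
$l - M{\left(195,131 \right)} = -12096 - \frac{1}{-28 + 195} = -12096 - \frac{1}{167} = - \frac{2020033}{167}$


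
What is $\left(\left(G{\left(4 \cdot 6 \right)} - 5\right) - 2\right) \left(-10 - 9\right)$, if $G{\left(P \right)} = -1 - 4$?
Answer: $228$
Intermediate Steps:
$G{\left(P \right)} = -5$
$\left(\left(G{\left(4 \cdot 6 \right)} - 5\right) - 2\right) \left(-10 - 9\right) = \left(\left(-5 - 5\right) - 2\right) \left(-10 - 9\right) = \left(-10 - 2\right) \left(-19\right) = \left(-12\right) \left(-19\right) = 228$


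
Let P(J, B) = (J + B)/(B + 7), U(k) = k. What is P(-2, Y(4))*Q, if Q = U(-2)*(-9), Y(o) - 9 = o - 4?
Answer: 63/8 ≈ 7.8750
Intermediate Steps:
Y(o) = 5 + o (Y(o) = 9 + (o - 4) = 9 + (-4 + o) = 5 + o)
P(J, B) = (B + J)/(7 + B)
Q = 18 (Q = -2*(-9) = 18)
P(-2, Y(4))*Q = (((5 + 4) - 2)/(7 + (5 + 4)))*18 = ((9 - 2)/(7 + 9))*18 = (7/16)*18 = 63/8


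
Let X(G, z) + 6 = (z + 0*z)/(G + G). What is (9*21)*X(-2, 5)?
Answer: -5481/4 ≈ -1370.3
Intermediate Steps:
X(G, z) = -6 + z/(2*G) (X(G, z) = -6 + (z + 0*z)/(G + G) = -6 + (z + 0)/((2*G)) = -6 + z*(1/(2*G)) = -6 + z/(2*G))
(9*21)*X(-2, 5) = (9*21)*(-6 + (½)*5/(-2)) = 189*(-6 + (½)*5*(-½)) = 189*(-6 - 5/4) = 189*(-29/4) = -5481/4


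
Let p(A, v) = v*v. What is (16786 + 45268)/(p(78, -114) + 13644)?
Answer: 31027/13320 ≈ 2.3294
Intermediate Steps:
p(A, v) = v²
(16786 + 45268)/(p(78, -114) + 13644) = (16786 + 45268)/((-114)² + 13644) = 62054/(12996 + 13644) = 62054/26640 = 62054*(1/26640) = 31027/13320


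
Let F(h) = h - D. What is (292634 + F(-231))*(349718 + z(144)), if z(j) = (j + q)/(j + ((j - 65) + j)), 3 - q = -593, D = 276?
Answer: 37493695932242/367 ≈ 1.0216e+11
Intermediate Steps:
q = 596 (q = 3 - 1*(-593) = 3 + 593 = 596)
z(j) = (596 + j)/(-65 + 3*j) (z(j) = (j + 596)/(j + ((j - 65) + j)) = (596 + j)/(j + ((-65 + j) + j)) = (596 + j)/(j + (-65 + 2*j)) = (596 + j)/(-65 + 3*j))
F(h) = -276 + h (F(h) = h - 1*276 = h - 276 = -276 + h)
(292634 + F(-231))*(349718 + z(144)) = (292634 + (-276 - 231))*(349718 + (596 + 144)/(-65 + 3*144)) = (292634 - 507)*(349718 + 740/(-65 + 432)) = 292127*(349718 + 740/367) = 292127*(128347246/367) = 37493695932242/367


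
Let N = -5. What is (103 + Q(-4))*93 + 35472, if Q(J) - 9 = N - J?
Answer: 45795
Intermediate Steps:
Q(J) = 4 - J (Q(J) = 9 + (-5 - J) = 4 - J)
(103 + Q(-4))*93 + 35472 = (103 + (4 - 1*(-4)))*93 + 35472 = (103 + (4 + 4))*93 + 35472 = (103 + 8)*93 + 35472 = 111*93 + 35472 = 10323 + 35472 = 45795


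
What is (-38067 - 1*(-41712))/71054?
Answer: 3645/71054 ≈ 0.051299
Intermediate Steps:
(-38067 - 1*(-41712))/71054 = (-38067 + 41712)*(1/71054) = 3645*(1/71054) = 3645/71054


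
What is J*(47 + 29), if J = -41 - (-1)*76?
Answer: 2660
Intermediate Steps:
J = 35 (J = -41 - 1*(-76) = -41 + 76 = 35)
J*(47 + 29) = 35*(47 + 29) = 35*76 = 2660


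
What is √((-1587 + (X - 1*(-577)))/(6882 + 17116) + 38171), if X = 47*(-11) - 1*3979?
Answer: 2*√8129696599/923 ≈ 195.37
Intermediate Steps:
X = -4496 (X = -517 - 3979 = -4496)
√((-1587 + (X - 1*(-577)))/(6882 + 17116) + 38171) = √((-1587 + (-4496 - 1*(-577)))/(6882 + 17116) + 38171) = √((-1587 + (-4496 + 577))/23998 + 38171) = √((-1587 - 3919)*(1/23998) + 38171) = √(-5506*1/23998 + 38171) = √(-2753/11999 + 38171) = √(458011076/11999) = 2*√8129696599/923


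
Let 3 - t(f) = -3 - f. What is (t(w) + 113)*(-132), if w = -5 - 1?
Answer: -14916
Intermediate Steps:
w = -6
t(f) = 6 + f (t(f) = 3 - (-3 - f) = 3 + (3 + f) = 6 + f)
(t(w) + 113)*(-132) = ((6 - 6) + 113)*(-132) = (0 + 113)*(-132) = 113*(-132) = -14916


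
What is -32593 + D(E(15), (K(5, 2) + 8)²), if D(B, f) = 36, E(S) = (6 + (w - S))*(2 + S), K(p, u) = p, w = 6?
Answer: -32557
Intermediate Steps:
E(S) = (2 + S)*(12 - S) (E(S) = (6 + (6 - S))*(2 + S) = (12 - S)*(2 + S) = (2 + S)*(12 - S))
-32593 + D(E(15), (K(5, 2) + 8)²) = -32593 + 36 = -32557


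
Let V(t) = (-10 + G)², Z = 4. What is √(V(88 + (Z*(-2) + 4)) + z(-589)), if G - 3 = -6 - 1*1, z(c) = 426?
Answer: √622 ≈ 24.940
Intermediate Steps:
G = -4 (G = 3 + (-6 - 1*1) = 3 + (-6 - 1) = 3 - 7 = -4)
V(t) = 196 (V(t) = (-10 - 4)² = (-14)² = 196)
√(V(88 + (Z*(-2) + 4)) + z(-589)) = √(196 + 426) = √622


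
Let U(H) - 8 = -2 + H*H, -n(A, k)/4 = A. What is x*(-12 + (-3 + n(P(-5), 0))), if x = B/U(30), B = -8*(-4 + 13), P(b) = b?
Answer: -60/151 ≈ -0.39735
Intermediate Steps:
n(A, k) = -4*A
U(H) = 6 + H² (U(H) = 8 + (-2 + H*H) = 8 + (-2 + H²) = 6 + H²)
B = -72 (B = -8*9 = -72)
x = -12/151 (x = -72/(6 + 30²) = -72/(6 + 900) = -72/906 = -72*1/906 = -12/151 ≈ -0.079470)
x*(-12 + (-3 + n(P(-5), 0))) = -12*(-12 + (-3 - 4*(-5)))/151 = -12*(-12 + (-3 + 20))/151 = -12*(-12 + 17)/151 = -12/151*5 = -60/151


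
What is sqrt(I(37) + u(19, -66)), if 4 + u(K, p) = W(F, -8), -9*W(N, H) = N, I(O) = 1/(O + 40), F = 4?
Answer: I*sqrt(236467)/231 ≈ 2.1051*I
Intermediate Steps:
I(O) = 1/(40 + O)
W(N, H) = -N/9
u(K, p) = -40/9 (u(K, p) = -4 - 1/9*4 = -4 - 4/9 = -40/9)
sqrt(I(37) + u(19, -66)) = sqrt(1/(40 + 37) - 40/9) = sqrt(1/77 - 40/9) = sqrt(-3071/693) = I*sqrt(236467)/231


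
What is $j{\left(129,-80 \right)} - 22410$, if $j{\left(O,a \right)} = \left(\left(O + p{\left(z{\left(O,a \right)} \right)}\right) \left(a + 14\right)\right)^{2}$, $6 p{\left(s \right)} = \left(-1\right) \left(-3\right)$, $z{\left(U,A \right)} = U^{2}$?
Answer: $73028799$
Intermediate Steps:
$p{\left(s \right)} = \frac{1}{2}$ ($p{\left(s \right)} = \frac{\left(-1\right) \left(-3\right)}{6} = \frac{1}{6} \cdot 3 = \frac{1}{2}$)
$j{\left(O,a \right)} = \left(\frac{1}{2} + O\right)^{2} \left(14 + a\right)^{2}$ ($j{\left(O,a \right)} = \left(\left(O + \frac{1}{2}\right) \left(a + 14\right)\right)^{2} = \left(\left(\frac{1}{2} + O\right) \left(14 + a\right)\right)^{2} = \left(\frac{1}{2} + O\right)^{2} \left(14 + a\right)^{2}$)
$j{\left(129,-80 \right)} - 22410 = \frac{\left(1 + 2 \cdot 129\right)^{2} \left(14 - 80\right)^{2}}{4} - 22410 = \frac{\left(1 + 258\right)^{2} \left(-66\right)^{2}}{4} - 22410 = \frac{1}{4} \cdot 259^{2} \cdot 4356 - 22410 = \frac{1}{4} \cdot 67081 \cdot 4356 - 22410 = 73051209 - 22410 = 73028799$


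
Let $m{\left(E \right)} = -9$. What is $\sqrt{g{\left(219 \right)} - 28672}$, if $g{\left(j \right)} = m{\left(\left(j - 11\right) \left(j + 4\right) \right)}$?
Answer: $i \sqrt{28681} \approx 169.35 i$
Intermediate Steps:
$g{\left(j \right)} = -9$
$\sqrt{g{\left(219 \right)} - 28672} = \sqrt{-9 - 28672} = \sqrt{-28681} = i \sqrt{28681}$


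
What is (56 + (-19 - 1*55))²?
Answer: 324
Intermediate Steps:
(56 + (-19 - 1*55))² = (56 + (-19 - 55))² = (56 - 74)² = (-18)² = 324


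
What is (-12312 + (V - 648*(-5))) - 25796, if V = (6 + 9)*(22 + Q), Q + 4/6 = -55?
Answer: -35373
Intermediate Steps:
Q = -167/3 (Q = -⅔ - 55 = -167/3 ≈ -55.667)
V = -505 (V = (6 + 9)*(22 - 167/3) = 15*(-101/3) = -505)
(-12312 + (V - 648*(-5))) - 25796 = (-12312 + (-505 - 648*(-5))) - 25796 = (-12312 + (-505 - 1*(-3240))) - 25796 = (-12312 + (-505 + 3240)) - 25796 = (-12312 + 2735) - 25796 = -9577 - 25796 = -35373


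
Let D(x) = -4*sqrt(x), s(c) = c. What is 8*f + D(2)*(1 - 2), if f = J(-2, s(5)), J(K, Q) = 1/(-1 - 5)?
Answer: -4/3 + 4*sqrt(2) ≈ 4.3235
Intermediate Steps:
J(K, Q) = -1/6 (J(K, Q) = 1/(-6) = -1/6)
f = -1/6 ≈ -0.16667
8*f + D(2)*(1 - 2) = 8*(-1/6) + (-4*sqrt(2))*(1 - 2) = -4/3 - 4*sqrt(2)*(-1) = -4/3 + 4*sqrt(2)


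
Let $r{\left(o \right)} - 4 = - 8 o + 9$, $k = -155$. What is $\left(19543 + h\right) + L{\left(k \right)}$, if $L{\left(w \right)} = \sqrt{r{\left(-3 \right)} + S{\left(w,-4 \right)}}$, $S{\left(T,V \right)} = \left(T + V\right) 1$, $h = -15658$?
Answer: $3885 + i \sqrt{122} \approx 3885.0 + 11.045 i$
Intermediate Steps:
$S{\left(T,V \right)} = T + V$
$r{\left(o \right)} = 13 - 8 o$ ($r{\left(o \right)} = 4 - \left(-9 + 8 o\right) = 13 - 8 o$)
$L{\left(w \right)} = \sqrt{33 + w}$ ($L{\left(w \right)} = \sqrt{\left(13 - -24\right) + \left(w - 4\right)} = \sqrt{\left(13 + 24\right) + \left(-4 + w\right)} = \sqrt{37 + \left(-4 + w\right)} = \sqrt{33 + w}$)
$\left(19543 + h\right) + L{\left(k \right)} = \left(19543 - 15658\right) + \sqrt{33 - 155} = 3885 + \sqrt{-122} = 3885 + i \sqrt{122}$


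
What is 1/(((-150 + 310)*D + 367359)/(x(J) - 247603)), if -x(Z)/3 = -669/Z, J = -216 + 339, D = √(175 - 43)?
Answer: -1243027015462/1844306494307 + 3248337280*√33/5532919482921 ≈ -0.67061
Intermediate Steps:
D = 2*√33 (D = √132 = 2*√33 ≈ 11.489)
J = 123
x(Z) = 2007/Z (x(Z) = -(-2007)/Z = 2007/Z)
1/(((-150 + 310)*D + 367359)/(x(J) - 247603)) = 1/(((-150 + 310)*(2*√33) + 367359)/(2007/123 - 247603)) = 1/((160*(2*√33) + 367359)/(2007*(1/123) - 247603)) = 1/((320*√33 + 367359)/(669/41 - 247603)) = 1/((367359 + 320*√33)/(-10151054/41)) = 1/((367359 + 320*√33)*(-41/10151054)) = 1/(-15061719/10151054 - 6560*√33/5075527)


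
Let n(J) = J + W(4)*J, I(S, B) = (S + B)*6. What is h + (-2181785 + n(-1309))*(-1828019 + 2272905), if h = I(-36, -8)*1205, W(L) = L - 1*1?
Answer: -972975342726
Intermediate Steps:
I(S, B) = 6*B + 6*S (I(S, B) = (B + S)*6 = 6*B + 6*S)
W(L) = -1 + L (W(L) = L - 1 = -1 + L)
n(J) = 4*J (n(J) = J + (-1 + 4)*J = J + 3*J = 4*J)
h = -318120 (h = (6*(-8) + 6*(-36))*1205 = (-48 - 216)*1205 = -264*1205 = -318120)
h + (-2181785 + n(-1309))*(-1828019 + 2272905) = -318120 + (-2181785 + 4*(-1309))*(-1828019 + 2272905) = -318120 + (-2181785 - 5236)*444886 = -318120 - 2187021*444886 = -318120 - 972975024606 = -972975342726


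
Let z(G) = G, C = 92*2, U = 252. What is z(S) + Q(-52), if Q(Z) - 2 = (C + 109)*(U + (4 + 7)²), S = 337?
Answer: 109628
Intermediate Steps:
C = 184
Q(Z) = 109291 (Q(Z) = 2 + (184 + 109)*(252 + (4 + 7)²) = 2 + 293*(252 + 11²) = 2 + 293*(252 + 121) = 2 + 293*373 = 2 + 109289 = 109291)
z(S) + Q(-52) = 337 + 109291 = 109628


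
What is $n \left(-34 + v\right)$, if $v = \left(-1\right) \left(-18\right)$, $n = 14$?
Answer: $-224$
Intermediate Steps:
$v = 18$
$n \left(-34 + v\right) = 14 \left(-34 + 18\right) = 14 \left(-16\right) = -224$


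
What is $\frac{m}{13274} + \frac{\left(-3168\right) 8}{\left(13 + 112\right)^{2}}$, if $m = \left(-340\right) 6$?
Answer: $- \frac{184145628}{103703125} \approx -1.7757$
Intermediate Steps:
$m = -2040$
$\frac{m}{13274} + \frac{\left(-3168\right) 8}{\left(13 + 112\right)^{2}} = - \frac{2040}{13274} + \frac{\left(-3168\right) 8}{\left(13 + 112\right)^{2}} = \left(-2040\right) \frac{1}{13274} - \frac{25344}{125^{2}} = - \frac{1020}{6637} - \frac{25344}{15625} = - \frac{184145628}{103703125}$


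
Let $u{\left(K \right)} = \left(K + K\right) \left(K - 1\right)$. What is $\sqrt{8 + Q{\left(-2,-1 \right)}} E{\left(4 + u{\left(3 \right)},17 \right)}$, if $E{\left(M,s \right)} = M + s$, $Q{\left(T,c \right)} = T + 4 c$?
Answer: $33 \sqrt{2} \approx 46.669$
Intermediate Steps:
$u{\left(K \right)} = 2 K \left(-1 + K\right)$
$\sqrt{8 + Q{\left(-2,-1 \right)}} E{\left(4 + u{\left(3 \right)},17 \right)} = \sqrt{8 + \left(-2 + 4 \left(-1\right)\right)} \left(\left(4 + 2 \cdot 3 \left(-1 + 3\right)\right) + 17\right) = \sqrt{8 - 6} \left(\left(4 + 2 \cdot 3 \cdot 2\right) + 17\right) = \sqrt{8 - 6} \left(\left(4 + 12\right) + 17\right) = \sqrt{2} \left(16 + 17\right) = \sqrt{2} \cdot 33 = 33 \sqrt{2}$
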